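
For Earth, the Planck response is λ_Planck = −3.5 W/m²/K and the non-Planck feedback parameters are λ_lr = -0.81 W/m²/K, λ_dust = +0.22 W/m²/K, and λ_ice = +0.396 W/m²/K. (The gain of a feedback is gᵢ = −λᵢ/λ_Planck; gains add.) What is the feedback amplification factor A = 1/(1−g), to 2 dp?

0.95

Convert to gains: g_lr = -0.81/3.5 = -0.2314; g_dust = 0.22/3.5 = 0.06286; g_ice = 0.396/3.5 = 0.1131.
Total gain g = -0.05544.
A = 1/(1 + 0.05544) = 0.95.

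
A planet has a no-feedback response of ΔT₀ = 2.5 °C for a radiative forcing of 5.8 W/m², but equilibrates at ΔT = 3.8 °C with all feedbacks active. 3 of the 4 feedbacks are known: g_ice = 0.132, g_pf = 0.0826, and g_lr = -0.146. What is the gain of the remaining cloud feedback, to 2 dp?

Amplification A = ΔT/ΔT₀ = 3.8/2.5 = 1.52.
Total gain g = 1 − 1/A = 1 − 1/1.52 = 0.3421.
Known gains sum to 0.132 + 0.0826 − 0.146 = 0.0686.
g_cld = 0.3421 − 0.0686 = 0.27.

0.27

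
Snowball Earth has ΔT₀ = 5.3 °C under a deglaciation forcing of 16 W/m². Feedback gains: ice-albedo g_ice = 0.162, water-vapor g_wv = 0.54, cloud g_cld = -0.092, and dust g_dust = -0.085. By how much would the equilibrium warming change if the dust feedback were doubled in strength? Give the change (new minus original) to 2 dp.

-1.69 °C

Original: g = 0.525, ΔT = 5.3/(1−0.525) = 11.1579 °C.
With doubled dust: g' = 0.44, ΔT' = 5.3/(1−0.44) = 9.4643 °C.
Change = 9.4643 − 11.1579 = -1.69 °C.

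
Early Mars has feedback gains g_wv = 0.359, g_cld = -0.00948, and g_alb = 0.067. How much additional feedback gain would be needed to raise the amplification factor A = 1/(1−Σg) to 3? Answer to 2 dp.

Current total gain = 0.41652.
Target gain for A = 3: g* = 1 − 1/3 = 0.6667.
Additional gain needed = 0.6667 − 0.41652 = 0.25.

0.25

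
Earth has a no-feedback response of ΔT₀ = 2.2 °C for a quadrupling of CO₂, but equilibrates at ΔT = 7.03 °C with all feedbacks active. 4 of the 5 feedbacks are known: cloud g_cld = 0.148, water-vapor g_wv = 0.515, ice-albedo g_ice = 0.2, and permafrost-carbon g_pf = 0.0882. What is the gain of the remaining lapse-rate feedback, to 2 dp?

-0.26

Amplification A = ΔT/ΔT₀ = 7.03/2.2 = 3.195.
Total gain g = 1 − 1/A = 1 − 1/3.195 = 0.687.
Known gains sum to 0.148 + 0.515 + 0.2 + 0.0882 = 0.9512.
g_lr = 0.687 − 0.9512 = -0.26.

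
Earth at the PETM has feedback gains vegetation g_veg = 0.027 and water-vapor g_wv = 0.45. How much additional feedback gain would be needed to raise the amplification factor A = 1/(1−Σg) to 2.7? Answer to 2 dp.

0.15

Current total gain = 0.477.
Target gain for A = 2.7: g* = 1 − 1/2.7 = 0.6296.
Additional gain needed = 0.6296 − 0.477 = 0.15.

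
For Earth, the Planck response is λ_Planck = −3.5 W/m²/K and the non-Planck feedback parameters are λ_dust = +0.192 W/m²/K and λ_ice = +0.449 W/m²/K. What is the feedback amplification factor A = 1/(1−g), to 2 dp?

Convert to gains: g_dust = 0.192/3.5 = 0.05486; g_ice = 0.449/3.5 = 0.1283.
Total gain g = 0.18316.
A = 1/(1 − 0.18316) = 1.22.

1.22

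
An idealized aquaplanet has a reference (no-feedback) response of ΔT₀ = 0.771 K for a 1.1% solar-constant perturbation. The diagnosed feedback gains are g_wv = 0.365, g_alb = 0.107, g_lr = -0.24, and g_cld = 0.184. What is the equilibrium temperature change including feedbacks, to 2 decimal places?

Total gain g = 0.365 + 0.107 − 0.24 + 0.184 = 0.416.
Amplification A = 1/(1 − 0.416) = 1.712.
ΔT = 0.771 × 1.712 = 1.32 K.

1.32 K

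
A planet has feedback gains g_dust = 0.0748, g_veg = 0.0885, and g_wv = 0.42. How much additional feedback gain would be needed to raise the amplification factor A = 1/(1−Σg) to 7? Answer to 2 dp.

0.27

Current total gain = 0.5833.
Target gain for A = 7: g* = 1 − 1/7 = 0.8571.
Additional gain needed = 0.8571 − 0.5833 = 0.27.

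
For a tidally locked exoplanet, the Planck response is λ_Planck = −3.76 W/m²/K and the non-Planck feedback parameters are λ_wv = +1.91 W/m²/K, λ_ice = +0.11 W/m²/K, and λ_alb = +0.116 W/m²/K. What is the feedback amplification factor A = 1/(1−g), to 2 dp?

2.32

Convert to gains: g_wv = 1.91/3.76 = 0.508; g_ice = 0.11/3.76 = 0.02926; g_alb = 0.116/3.76 = 0.03085.
Total gain g = 0.56811.
A = 1/(1 − 0.56811) = 2.32.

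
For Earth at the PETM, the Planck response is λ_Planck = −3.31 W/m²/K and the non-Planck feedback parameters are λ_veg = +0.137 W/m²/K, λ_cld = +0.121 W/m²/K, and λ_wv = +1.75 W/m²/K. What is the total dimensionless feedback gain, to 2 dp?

0.61

Convert to gains: g_veg = 0.137/3.31 = 0.04139; g_cld = 0.121/3.31 = 0.03656; g_wv = 1.75/3.31 = 0.5287.
Total gain g = 0.60665.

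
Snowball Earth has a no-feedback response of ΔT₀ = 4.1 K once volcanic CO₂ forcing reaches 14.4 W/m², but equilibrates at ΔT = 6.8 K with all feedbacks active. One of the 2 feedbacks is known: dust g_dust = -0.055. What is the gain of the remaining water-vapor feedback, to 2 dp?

Amplification A = ΔT/ΔT₀ = 6.8/4.1 = 1.659.
Total gain g = 1 − 1/A = 1 − 1/1.659 = 0.3972.
The known gain is -0.055.
g_wv = 0.3972 + 0.055 = 0.45.

0.45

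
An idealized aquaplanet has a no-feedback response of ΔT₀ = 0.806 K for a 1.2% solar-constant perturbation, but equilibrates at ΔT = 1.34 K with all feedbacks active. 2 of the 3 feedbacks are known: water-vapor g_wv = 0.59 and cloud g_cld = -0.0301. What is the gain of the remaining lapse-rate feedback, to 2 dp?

-0.16

Amplification A = ΔT/ΔT₀ = 1.34/0.806 = 1.663.
Total gain g = 1 − 1/A = 1 − 1/1.663 = 0.3987.
Known gains sum to 0.59 − 0.0301 = 0.5599.
g_lr = 0.3987 − 0.5599 = -0.16.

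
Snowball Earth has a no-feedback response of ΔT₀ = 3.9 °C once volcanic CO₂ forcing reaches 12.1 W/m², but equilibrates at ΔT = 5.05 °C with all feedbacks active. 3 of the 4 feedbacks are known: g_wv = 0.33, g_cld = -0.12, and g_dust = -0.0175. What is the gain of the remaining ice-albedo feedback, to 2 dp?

Amplification A = ΔT/ΔT₀ = 5.05/3.9 = 1.295.
Total gain g = 1 − 1/A = 1 − 1/1.295 = 0.2278.
Known gains sum to 0.33 − 0.12 − 0.0175 = 0.1925.
g_ice = 0.2278 − 0.1925 = 0.04.

0.04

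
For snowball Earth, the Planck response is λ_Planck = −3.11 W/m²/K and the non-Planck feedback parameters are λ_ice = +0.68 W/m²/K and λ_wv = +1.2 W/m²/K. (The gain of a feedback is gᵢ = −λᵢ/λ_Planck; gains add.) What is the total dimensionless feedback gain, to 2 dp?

Convert to gains: g_ice = 0.68/3.11 = 0.2186; g_wv = 1.2/3.11 = 0.3859.
Total gain g = 0.6045.

0.60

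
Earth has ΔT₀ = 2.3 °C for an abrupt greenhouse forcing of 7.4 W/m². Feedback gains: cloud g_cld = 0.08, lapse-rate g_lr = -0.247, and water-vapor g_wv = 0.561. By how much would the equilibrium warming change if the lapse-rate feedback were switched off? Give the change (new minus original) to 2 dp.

2.61 °C

Original: g = 0.394, ΔT = 2.3/(1−0.394) = 3.7954 °C.
Without lapse-rate: g' = 0.641, ΔT' = 2.3/(1−0.641) = 6.4067 °C.
Change = 6.4067 − 3.7954 = 2.61 °C.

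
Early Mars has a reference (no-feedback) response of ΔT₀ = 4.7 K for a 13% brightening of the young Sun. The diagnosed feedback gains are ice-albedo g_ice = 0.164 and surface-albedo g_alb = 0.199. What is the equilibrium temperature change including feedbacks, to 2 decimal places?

7.38 K

Total gain g = 0.164 + 0.199 = 0.363.
Amplification A = 1/(1 − 0.363) = 1.57.
ΔT = 4.7 × 1.57 = 7.38 K.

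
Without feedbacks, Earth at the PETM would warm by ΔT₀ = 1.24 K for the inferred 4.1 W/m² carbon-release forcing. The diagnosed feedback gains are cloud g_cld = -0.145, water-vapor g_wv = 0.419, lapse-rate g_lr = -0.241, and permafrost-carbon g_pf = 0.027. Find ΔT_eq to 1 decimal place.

Total gain g = -0.145 + 0.419 − 0.241 + 0.027 = 0.06.
Amplification A = 1/(1 − 0.06) = 1.064.
ΔT = 1.24 × 1.064 = 1.3 K.

1.3 K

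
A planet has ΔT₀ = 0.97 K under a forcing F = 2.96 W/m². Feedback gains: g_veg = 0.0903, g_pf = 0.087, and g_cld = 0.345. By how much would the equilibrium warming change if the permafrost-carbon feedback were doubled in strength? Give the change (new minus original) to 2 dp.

0.45 K

Original: g = 0.5223, ΔT = 0.97/(1−0.5223) = 2.0306 K.
With doubled permafrost-carbon: g' = 0.6093, ΔT' = 0.97/(1−0.6093) = 2.4827 K.
Change = 2.4827 − 2.0306 = 0.45 K.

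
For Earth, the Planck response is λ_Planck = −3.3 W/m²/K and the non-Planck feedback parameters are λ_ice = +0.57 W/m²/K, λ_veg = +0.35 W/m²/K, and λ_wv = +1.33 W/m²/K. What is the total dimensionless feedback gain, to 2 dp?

Convert to gains: g_ice = 0.57/3.3 = 0.1727; g_veg = 0.35/3.3 = 0.1061; g_wv = 1.33/3.3 = 0.403.
Total gain g = 0.6818.

0.68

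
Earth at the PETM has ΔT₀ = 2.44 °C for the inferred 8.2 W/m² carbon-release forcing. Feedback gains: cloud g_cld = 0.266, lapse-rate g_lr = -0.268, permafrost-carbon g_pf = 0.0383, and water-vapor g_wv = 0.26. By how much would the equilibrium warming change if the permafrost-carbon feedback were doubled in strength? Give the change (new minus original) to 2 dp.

Original: g = 0.2963, ΔT = 2.44/(1−0.2963) = 3.4674 °C.
With doubled permafrost-carbon: g' = 0.3346, ΔT' = 2.44/(1−0.3346) = 3.6670 °C.
Change = 3.6670 − 3.4674 = 0.20 °C.

0.20 °C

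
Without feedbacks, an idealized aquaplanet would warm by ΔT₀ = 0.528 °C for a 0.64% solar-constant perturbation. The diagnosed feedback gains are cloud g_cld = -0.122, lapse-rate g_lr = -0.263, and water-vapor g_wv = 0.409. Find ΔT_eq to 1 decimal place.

0.5 °C

Total gain g = -0.122 − 0.263 + 0.409 = 0.024.
Amplification A = 1/(1 − 0.024) = 1.025.
ΔT = 0.528 × 1.025 = 0.5 °C.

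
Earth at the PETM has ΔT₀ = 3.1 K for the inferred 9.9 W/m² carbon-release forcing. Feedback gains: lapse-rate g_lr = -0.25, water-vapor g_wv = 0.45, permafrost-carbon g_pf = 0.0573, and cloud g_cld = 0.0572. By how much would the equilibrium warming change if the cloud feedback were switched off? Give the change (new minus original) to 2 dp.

Original: g = 0.3145, ΔT = 3.1/(1−0.3145) = 4.5222 K.
Without cloud: g' = 0.2573, ΔT' = 3.1/(1−0.2573) = 4.1740 K.
Change = 4.1740 − 4.5222 = -0.35 K.

-0.35 K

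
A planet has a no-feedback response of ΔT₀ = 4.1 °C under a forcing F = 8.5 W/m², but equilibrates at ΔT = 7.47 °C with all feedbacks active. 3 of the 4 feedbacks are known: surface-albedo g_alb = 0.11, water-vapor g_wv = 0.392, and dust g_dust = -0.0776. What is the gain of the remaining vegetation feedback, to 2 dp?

Amplification A = ΔT/ΔT₀ = 7.47/4.1 = 1.822.
Total gain g = 1 − 1/A = 1 − 1/1.822 = 0.4512.
Known gains sum to 0.11 + 0.392 − 0.0776 = 0.4244.
g_veg = 0.4512 − 0.4244 = 0.03.

0.03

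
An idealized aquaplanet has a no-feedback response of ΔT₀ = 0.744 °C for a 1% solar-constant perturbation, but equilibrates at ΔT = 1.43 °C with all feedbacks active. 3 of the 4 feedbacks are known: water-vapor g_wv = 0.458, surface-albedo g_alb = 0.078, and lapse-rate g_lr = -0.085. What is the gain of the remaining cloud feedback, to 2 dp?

Amplification A = ΔT/ΔT₀ = 1.43/0.744 = 1.922.
Total gain g = 1 − 1/A = 1 − 1/1.922 = 0.4797.
Known gains sum to 0.458 + 0.078 − 0.085 = 0.451.
g_cld = 0.4797 − 0.451 = 0.03.

0.03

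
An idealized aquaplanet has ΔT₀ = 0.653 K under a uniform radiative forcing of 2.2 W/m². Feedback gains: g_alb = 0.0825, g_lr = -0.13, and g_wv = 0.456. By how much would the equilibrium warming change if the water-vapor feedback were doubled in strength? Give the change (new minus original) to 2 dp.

Original: g = 0.4085, ΔT = 0.653/(1−0.4085) = 1.1040 K.
With doubled water-vapor: g' = 0.8645, ΔT' = 0.653/(1−0.8645) = 4.8192 K.
Change = 4.8192 − 1.1040 = 3.72 K.

3.72 K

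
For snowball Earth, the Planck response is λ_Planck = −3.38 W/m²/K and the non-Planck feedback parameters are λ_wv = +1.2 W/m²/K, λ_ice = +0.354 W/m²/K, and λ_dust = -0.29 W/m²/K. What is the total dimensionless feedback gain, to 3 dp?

0.374

Convert to gains: g_wv = 1.2/3.38 = 0.355; g_ice = 0.354/3.38 = 0.1047; g_dust = -0.29/3.38 = -0.0858.
Total gain g = 0.3739.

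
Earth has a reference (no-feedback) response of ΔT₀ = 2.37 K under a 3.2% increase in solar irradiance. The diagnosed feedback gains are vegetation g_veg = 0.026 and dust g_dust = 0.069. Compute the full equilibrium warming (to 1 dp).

Total gain g = 0.026 + 0.069 = 0.095.
Amplification A = 1/(1 − 0.095) = 1.105.
ΔT = 2.37 × 1.105 = 2.6 K.

2.6 K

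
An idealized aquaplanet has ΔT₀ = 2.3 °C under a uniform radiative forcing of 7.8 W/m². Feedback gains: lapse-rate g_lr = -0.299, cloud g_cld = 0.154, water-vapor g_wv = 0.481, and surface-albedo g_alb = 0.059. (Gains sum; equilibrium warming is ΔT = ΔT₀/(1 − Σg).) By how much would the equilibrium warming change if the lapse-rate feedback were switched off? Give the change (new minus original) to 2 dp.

Original: g = 0.395, ΔT = 2.3/(1−0.395) = 3.8017 °C.
Without lapse-rate: g' = 0.694, ΔT' = 2.3/(1−0.694) = 7.5163 °C.
Change = 7.5163 − 3.8017 = 3.71 °C.

3.71 °C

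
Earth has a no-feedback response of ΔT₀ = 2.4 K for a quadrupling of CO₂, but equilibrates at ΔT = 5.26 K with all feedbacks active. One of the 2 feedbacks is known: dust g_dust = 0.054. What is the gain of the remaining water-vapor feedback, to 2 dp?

Amplification A = ΔT/ΔT₀ = 5.26/2.4 = 2.192.
Total gain g = 1 − 1/A = 1 − 1/2.192 = 0.5438.
The known gain is 0.054.
g_wv = 0.5438 − 0.054 = 0.49.

0.49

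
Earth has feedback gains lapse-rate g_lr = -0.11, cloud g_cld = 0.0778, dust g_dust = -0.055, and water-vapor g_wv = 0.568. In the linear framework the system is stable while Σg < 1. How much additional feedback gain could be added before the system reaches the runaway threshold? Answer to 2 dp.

Current total gain = -0.11 + 0.0778 − 0.055 + 0.568 = 0.4808.
Margin to runaway = 1 − 0.4808 = 0.52.

0.52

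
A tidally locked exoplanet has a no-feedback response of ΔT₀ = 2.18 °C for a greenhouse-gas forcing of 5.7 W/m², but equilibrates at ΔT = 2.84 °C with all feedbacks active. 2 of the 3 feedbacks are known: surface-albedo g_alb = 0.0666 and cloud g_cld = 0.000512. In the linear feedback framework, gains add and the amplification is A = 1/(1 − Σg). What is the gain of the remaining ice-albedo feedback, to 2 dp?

Amplification A = ΔT/ΔT₀ = 2.84/2.18 = 1.303.
Total gain g = 1 − 1/A = 1 − 1/1.303 = 0.2325.
Known gains sum to 0.0666 + 0.000512 = 0.067112.
g_ice = 0.2325 − 0.067112 = 0.17.

0.17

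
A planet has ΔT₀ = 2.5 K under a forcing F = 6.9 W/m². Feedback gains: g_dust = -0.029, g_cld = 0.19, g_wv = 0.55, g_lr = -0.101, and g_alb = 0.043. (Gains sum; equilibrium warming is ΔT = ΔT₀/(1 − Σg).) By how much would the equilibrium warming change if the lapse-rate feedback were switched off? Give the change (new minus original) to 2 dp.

Original: g = 0.653, ΔT = 2.5/(1−0.653) = 7.2046 K.
Without lapse-rate: g' = 0.754, ΔT' = 2.5/(1−0.754) = 10.1626 K.
Change = 10.1626 − 7.2046 = 2.96 K.

2.96 K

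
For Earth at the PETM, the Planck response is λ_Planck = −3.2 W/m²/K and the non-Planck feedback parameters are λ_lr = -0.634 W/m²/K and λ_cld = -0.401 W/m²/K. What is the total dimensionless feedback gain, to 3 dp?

Convert to gains: g_lr = -0.634/3.2 = -0.1981; g_cld = -0.401/3.2 = -0.1253.
Total gain g = -0.3234.

-0.323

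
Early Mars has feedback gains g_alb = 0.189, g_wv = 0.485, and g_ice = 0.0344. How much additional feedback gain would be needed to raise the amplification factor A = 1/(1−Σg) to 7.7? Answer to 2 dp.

0.16

Current total gain = 0.7084.
Target gain for A = 7.7: g* = 1 − 1/7.7 = 0.8701.
Additional gain needed = 0.8701 − 0.7084 = 0.16.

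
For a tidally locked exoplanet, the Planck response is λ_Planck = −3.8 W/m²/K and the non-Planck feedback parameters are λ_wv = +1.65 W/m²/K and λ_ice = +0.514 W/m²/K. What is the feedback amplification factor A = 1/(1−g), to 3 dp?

Convert to gains: g_wv = 1.65/3.8 = 0.4342; g_ice = 0.514/3.8 = 0.1353.
Total gain g = 0.5695.
A = 1/(1 − 0.5695) = 2.323.

2.323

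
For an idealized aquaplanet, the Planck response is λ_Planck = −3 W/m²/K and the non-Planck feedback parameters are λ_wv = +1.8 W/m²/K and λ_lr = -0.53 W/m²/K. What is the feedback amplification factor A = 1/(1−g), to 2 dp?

Convert to gains: g_wv = 1.8/3 = 0.6; g_lr = -0.53/3 = -0.1767.
Total gain g = 0.4233.
A = 1/(1 − 0.4233) = 1.73.

1.73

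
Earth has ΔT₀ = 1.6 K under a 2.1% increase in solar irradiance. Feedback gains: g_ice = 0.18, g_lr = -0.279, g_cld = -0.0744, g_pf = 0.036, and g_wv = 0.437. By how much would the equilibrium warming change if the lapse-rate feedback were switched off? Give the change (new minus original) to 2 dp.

1.51 K

Original: g = 0.2996, ΔT = 1.6/(1−0.2996) = 2.2844 K.
Without lapse-rate: g' = 0.5786, ΔT' = 1.6/(1−0.5786) = 3.7969 K.
Change = 3.7969 − 2.2844 = 1.51 K.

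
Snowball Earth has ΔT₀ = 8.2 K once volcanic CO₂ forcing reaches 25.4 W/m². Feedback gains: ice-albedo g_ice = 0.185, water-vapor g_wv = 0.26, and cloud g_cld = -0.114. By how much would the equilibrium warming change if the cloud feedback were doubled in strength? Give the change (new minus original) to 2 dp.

-1.78 K

Original: g = 0.331, ΔT = 8.2/(1−0.331) = 12.2571 K.
With doubled cloud: g' = 0.217, ΔT' = 8.2/(1−0.217) = 10.4725 K.
Change = 10.4725 − 12.2571 = -1.78 K.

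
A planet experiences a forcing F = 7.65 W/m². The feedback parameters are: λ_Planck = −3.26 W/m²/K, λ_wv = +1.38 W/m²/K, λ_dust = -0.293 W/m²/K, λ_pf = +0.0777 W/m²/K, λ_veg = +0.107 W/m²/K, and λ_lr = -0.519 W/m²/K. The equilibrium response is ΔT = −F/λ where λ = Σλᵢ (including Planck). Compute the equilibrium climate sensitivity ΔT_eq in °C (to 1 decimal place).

3.1 °C

Net feedback parameter λ = (−3.26) + (+1.38) + (-0.293) + (+0.0777) + (+0.107) + (-0.519) = -2.5073 W/m²/K.
ΔT = −F/λ = −7.65/(-2.5073) = 3.1 °C.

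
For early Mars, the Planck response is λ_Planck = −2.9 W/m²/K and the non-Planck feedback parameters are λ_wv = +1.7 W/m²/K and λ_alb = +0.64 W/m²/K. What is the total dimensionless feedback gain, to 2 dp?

Convert to gains: g_wv = 1.7/2.9 = 0.5862; g_alb = 0.64/2.9 = 0.2207.
Total gain g = 0.8069.

0.81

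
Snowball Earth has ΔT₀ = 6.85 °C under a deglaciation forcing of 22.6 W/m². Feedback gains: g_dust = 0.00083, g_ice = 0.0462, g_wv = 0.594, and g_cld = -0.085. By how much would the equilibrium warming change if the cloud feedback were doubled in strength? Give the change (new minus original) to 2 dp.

Original: g = 0.55603, ΔT = 6.85/(1−0.55603) = 15.4290 °C.
With doubled cloud: g' = 0.47103, ΔT' = 6.85/(1−0.47103) = 12.9497 °C.
Change = 12.9497 − 15.4290 = -2.48 °C.

-2.48 °C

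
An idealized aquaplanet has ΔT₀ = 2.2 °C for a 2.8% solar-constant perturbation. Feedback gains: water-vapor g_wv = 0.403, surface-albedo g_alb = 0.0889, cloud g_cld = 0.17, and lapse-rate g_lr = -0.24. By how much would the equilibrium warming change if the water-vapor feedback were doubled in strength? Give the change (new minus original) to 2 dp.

8.76 °C

Original: g = 0.4219, ΔT = 2.2/(1−0.4219) = 3.8056 °C.
With doubled water-vapor: g' = 0.8249, ΔT' = 2.2/(1−0.8249) = 12.5642 °C.
Change = 12.5642 − 3.8056 = 8.76 °C.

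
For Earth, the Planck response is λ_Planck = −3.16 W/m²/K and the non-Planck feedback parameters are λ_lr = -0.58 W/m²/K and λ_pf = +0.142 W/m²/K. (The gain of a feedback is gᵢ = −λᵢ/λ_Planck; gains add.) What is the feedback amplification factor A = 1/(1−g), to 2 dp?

0.88

Convert to gains: g_lr = -0.58/3.16 = -0.1835; g_pf = 0.142/3.16 = 0.04494.
Total gain g = -0.13856.
A = 1/(1 + 0.13856) = 0.88.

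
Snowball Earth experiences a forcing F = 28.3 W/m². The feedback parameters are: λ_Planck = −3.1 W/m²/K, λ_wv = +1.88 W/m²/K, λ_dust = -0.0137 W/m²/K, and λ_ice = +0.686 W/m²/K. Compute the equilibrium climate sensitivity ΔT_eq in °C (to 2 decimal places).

51.67 °C

Net feedback parameter λ = (−3.1) + (+1.88) + (-0.0137) + (+0.686) = -0.5477 W/m²/K.
ΔT = −F/λ = −28.3/(-0.5477) = 51.67 °C.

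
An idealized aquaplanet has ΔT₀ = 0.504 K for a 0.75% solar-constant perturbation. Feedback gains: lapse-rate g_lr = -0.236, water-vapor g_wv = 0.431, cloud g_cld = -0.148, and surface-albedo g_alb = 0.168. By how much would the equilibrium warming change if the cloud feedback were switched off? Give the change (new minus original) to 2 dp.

Original: g = 0.215, ΔT = 0.504/(1−0.215) = 0.6420 K.
Without cloud: g' = 0.363, ΔT' = 0.504/(1−0.363) = 0.7912 K.
Change = 0.7912 − 0.6420 = 0.15 K.

0.15 K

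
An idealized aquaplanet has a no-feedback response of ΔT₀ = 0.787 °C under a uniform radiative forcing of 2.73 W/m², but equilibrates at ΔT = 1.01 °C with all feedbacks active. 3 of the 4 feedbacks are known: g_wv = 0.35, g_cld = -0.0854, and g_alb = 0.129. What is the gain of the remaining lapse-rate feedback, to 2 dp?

-0.17

Amplification A = ΔT/ΔT₀ = 1.01/0.787 = 1.283.
Total gain g = 1 − 1/A = 1 − 1/1.283 = 0.2206.
Known gains sum to 0.35 − 0.0854 + 0.129 = 0.3936.
g_lr = 0.2206 − 0.3936 = -0.17.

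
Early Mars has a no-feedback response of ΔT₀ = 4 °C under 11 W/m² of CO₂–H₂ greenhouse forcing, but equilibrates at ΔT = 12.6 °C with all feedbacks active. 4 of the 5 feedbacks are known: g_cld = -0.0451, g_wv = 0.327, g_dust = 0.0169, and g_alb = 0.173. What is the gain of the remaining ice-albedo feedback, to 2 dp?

Amplification A = ΔT/ΔT₀ = 12.6/4 = 3.15.
Total gain g = 1 − 1/A = 1 − 1/3.15 = 0.6825.
Known gains sum to -0.0451 + 0.327 + 0.0169 + 0.173 = 0.4718.
g_ice = 0.6825 − 0.4718 = 0.21.

0.21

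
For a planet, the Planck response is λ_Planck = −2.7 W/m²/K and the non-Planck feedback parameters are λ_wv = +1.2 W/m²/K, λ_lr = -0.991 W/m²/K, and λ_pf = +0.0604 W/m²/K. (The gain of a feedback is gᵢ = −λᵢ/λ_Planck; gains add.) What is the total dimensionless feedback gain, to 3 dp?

0.100

Convert to gains: g_wv = 1.2/2.7 = 0.4444; g_lr = -0.991/2.7 = -0.367; g_pf = 0.0604/2.7 = 0.02237.
Total gain g = 0.09977.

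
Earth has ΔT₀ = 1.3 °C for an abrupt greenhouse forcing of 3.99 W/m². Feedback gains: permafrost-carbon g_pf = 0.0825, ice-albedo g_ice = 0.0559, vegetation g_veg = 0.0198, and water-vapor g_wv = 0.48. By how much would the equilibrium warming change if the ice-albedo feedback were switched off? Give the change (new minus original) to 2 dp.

Original: g = 0.6382, ΔT = 1.3/(1−0.6382) = 3.5931 °C.
Without ice-albedo: g' = 0.5823, ΔT' = 1.3/(1−0.5823) = 3.1123 °C.
Change = 3.1123 − 3.5931 = -0.48 °C.

-0.48 °C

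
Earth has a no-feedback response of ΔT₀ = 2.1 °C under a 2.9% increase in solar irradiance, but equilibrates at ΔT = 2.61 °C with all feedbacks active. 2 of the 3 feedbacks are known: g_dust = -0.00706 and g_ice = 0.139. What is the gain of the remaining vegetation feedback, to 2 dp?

Amplification A = ΔT/ΔT₀ = 2.61/2.1 = 1.243.
Total gain g = 1 − 1/A = 1 − 1/1.243 = 0.1955.
Known gains sum to -0.00706 + 0.139 = 0.13194.
g_veg = 0.1955 − 0.13194 = 0.06.

0.06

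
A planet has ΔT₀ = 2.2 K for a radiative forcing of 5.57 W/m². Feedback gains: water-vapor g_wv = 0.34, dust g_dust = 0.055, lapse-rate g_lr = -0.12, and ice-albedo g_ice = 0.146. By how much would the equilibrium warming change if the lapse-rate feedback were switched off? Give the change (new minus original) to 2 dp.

0.99 K

Original: g = 0.421, ΔT = 2.2/(1−0.421) = 3.7997 K.
Without lapse-rate: g' = 0.541, ΔT' = 2.2/(1−0.541) = 4.7930 K.
Change = 4.7930 − 3.7997 = 0.99 K.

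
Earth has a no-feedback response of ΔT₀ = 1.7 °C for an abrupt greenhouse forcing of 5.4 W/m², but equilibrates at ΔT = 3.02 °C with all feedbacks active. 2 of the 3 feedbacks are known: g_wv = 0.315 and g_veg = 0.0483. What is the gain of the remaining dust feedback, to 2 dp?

Amplification A = ΔT/ΔT₀ = 3.02/1.7 = 1.776.
Total gain g = 1 − 1/A = 1 − 1/1.776 = 0.4369.
Known gains sum to 0.315 + 0.0483 = 0.3633.
g_dust = 0.4369 − 0.3633 = 0.07.

0.07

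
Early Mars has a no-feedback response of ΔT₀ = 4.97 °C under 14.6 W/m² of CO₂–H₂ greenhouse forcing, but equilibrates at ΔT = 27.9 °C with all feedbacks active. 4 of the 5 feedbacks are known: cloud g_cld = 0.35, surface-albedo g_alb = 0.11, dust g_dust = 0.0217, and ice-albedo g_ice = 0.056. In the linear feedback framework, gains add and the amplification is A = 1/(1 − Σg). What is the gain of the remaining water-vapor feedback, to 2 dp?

Amplification A = ΔT/ΔT₀ = 27.9/4.97 = 5.614.
Total gain g = 1 − 1/A = 1 − 1/5.614 = 0.8219.
Known gains sum to 0.35 + 0.11 + 0.0217 + 0.056 = 0.5377.
g_wv = 0.8219 − 0.5377 = 0.28.

0.28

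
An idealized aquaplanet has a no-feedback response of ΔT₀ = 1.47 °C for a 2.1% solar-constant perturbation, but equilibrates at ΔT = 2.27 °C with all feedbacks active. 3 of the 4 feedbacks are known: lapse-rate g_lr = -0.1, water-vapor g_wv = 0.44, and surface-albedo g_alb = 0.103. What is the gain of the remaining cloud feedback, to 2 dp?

Amplification A = ΔT/ΔT₀ = 2.27/1.47 = 1.544.
Total gain g = 1 − 1/A = 1 − 1/1.544 = 0.3523.
Known gains sum to -0.1 + 0.44 + 0.103 = 0.443.
g_cld = 0.3523 − 0.443 = -0.09.

-0.09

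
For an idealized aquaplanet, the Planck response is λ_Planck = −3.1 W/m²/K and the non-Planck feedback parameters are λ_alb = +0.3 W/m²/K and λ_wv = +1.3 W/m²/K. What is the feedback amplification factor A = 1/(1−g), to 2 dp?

2.07

Convert to gains: g_alb = 0.3/3.1 = 0.09677; g_wv = 1.3/3.1 = 0.4194.
Total gain g = 0.51617.
A = 1/(1 − 0.51617) = 2.07.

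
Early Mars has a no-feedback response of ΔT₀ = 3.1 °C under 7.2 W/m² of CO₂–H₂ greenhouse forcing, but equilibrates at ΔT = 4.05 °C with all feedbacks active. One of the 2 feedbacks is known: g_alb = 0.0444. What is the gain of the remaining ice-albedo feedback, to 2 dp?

Amplification A = ΔT/ΔT₀ = 4.05/3.1 = 1.306.
Total gain g = 1 − 1/A = 1 − 1/1.306 = 0.2343.
The known gain is 0.0444.
g_ice = 0.2343 − 0.0444 = 0.19.

0.19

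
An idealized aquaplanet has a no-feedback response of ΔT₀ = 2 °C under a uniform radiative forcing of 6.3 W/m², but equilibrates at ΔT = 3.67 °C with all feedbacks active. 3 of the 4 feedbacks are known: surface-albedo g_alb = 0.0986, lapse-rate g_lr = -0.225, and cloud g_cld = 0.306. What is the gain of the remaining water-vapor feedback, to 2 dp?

Amplification A = ΔT/ΔT₀ = 3.67/2 = 1.835.
Total gain g = 1 − 1/A = 1 − 1/1.835 = 0.455.
Known gains sum to 0.0986 − 0.225 + 0.306 = 0.1796.
g_wv = 0.455 − 0.1796 = 0.28.

0.28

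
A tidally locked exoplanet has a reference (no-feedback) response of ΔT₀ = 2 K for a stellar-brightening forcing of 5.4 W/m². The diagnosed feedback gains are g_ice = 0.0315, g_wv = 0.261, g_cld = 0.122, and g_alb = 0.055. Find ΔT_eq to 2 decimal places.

Total gain g = 0.0315 + 0.261 + 0.122 + 0.055 = 0.4695.
Amplification A = 1/(1 − 0.4695) = 1.885.
ΔT = 2 × 1.885 = 3.77 K.

3.77 K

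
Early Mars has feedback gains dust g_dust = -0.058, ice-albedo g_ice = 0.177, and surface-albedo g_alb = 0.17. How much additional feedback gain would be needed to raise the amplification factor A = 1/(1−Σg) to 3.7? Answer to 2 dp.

0.44

Current total gain = 0.289.
Target gain for A = 3.7: g* = 1 − 1/3.7 = 0.7297.
Additional gain needed = 0.7297 − 0.289 = 0.44.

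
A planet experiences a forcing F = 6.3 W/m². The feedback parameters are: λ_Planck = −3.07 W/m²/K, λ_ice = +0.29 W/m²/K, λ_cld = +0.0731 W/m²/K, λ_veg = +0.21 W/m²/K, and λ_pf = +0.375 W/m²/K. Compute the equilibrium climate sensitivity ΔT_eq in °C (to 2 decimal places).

Net feedback parameter λ = (−3.07) + (+0.29) + (+0.0731) + (+0.21) + (+0.375) = -2.1219 W/m²/K.
ΔT = −F/λ = −6.3/(-2.1219) = 2.97 °C.

2.97 °C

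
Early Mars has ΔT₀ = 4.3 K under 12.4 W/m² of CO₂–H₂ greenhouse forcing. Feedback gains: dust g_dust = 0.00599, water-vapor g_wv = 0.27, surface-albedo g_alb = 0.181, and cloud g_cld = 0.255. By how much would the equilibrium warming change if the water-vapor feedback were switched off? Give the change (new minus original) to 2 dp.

Original: g = 0.71199, ΔT = 4.3/(1−0.71199) = 14.9300 K.
Without water-vapor: g' = 0.44199, ΔT' = 4.3/(1−0.44199) = 7.7060 K.
Change = 7.7060 − 14.9300 = -7.22 K.

-7.22 K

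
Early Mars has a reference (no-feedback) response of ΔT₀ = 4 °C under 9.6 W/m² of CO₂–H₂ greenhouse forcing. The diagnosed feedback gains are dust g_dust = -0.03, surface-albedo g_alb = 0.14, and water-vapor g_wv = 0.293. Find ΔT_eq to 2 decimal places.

Total gain g = -0.03 + 0.14 + 0.293 = 0.403.
Amplification A = 1/(1 − 0.403) = 1.675.
ΔT = 4 × 1.675 = 6.70 °C.

6.70 °C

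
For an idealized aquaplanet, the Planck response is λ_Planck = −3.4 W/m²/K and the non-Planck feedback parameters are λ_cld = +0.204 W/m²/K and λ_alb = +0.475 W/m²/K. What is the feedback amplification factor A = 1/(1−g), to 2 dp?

Convert to gains: g_cld = 0.204/3.4 = 0.06; g_alb = 0.475/3.4 = 0.1397.
Total gain g = 0.1997.
A = 1/(1 − 0.1997) = 1.25.

1.25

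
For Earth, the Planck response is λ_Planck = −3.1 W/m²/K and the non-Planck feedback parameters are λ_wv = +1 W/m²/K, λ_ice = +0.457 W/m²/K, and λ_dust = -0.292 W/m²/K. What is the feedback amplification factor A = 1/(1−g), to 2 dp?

1.60

Convert to gains: g_wv = 1/3.1 = 0.3226; g_ice = 0.457/3.1 = 0.1474; g_dust = -0.292/3.1 = -0.09419.
Total gain g = 0.37581.
A = 1/(1 − 0.37581) = 1.60.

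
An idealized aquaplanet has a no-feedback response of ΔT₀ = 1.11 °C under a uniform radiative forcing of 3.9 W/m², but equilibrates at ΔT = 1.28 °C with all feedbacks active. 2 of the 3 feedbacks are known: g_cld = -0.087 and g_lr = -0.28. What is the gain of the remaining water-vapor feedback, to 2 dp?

Amplification A = ΔT/ΔT₀ = 1.28/1.11 = 1.153.
Total gain g = 1 − 1/A = 1 − 1/1.153 = 0.1327.
Known gains sum to -0.087 − 0.28 = -0.367.
g_wv = 0.1327 + 0.367 = 0.50.

0.50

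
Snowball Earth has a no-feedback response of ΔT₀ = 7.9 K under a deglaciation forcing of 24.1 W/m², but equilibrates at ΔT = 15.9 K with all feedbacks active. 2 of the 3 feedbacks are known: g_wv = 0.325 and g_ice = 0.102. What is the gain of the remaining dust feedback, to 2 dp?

Amplification A = ΔT/ΔT₀ = 15.9/7.9 = 2.013.
Total gain g = 1 − 1/A = 1 − 1/2.013 = 0.5032.
Known gains sum to 0.325 + 0.102 = 0.427.
g_dust = 0.5032 − 0.427 = 0.08.

0.08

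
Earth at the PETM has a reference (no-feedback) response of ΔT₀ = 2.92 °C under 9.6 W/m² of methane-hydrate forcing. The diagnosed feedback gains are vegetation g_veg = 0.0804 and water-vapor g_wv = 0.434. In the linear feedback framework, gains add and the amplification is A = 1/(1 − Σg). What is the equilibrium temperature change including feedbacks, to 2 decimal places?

6.01 °C

Total gain g = 0.0804 + 0.434 = 0.5144.
Amplification A = 1/(1 − 0.5144) = 2.059.
ΔT = 2.92 × 2.059 = 6.01 °C.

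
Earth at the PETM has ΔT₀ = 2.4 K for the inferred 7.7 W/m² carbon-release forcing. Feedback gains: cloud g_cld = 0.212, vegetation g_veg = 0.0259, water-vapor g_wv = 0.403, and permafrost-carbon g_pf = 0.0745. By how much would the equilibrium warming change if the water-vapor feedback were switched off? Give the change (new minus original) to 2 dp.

-4.94 K

Original: g = 0.7154, ΔT = 2.4/(1−0.7154) = 8.4329 K.
Without water-vapor: g' = 0.3124, ΔT' = 2.4/(1−0.3124) = 3.4904 K.
Change = 3.4904 − 8.4329 = -4.94 K.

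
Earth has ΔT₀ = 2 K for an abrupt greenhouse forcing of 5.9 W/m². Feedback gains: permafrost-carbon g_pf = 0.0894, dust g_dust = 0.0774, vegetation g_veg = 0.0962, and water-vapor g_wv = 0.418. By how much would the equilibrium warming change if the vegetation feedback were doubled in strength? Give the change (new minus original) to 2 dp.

2.71 K

Original: g = 0.681, ΔT = 2/(1−0.681) = 6.2696 K.
With doubled vegetation: g' = 0.7772, ΔT' = 2/(1−0.7772) = 8.9767 K.
Change = 8.9767 − 6.2696 = 2.71 K.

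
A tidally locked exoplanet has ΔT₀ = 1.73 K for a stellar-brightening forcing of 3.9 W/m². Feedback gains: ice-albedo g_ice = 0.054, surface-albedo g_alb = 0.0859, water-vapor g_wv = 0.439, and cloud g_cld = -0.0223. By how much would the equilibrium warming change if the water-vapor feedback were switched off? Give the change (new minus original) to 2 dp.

Original: g = 0.5566, ΔT = 1.73/(1−0.5566) = 3.9017 K.
Without water-vapor: g' = 0.1176, ΔT' = 1.73/(1−0.1176) = 1.9606 K.
Change = 1.9606 − 3.9017 = -1.94 K.

-1.94 K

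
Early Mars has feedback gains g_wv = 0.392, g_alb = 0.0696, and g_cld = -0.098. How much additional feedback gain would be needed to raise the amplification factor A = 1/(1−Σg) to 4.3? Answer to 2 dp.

Current total gain = 0.3636.
Target gain for A = 4.3: g* = 1 − 1/4.3 = 0.7674.
Additional gain needed = 0.7674 − 0.3636 = 0.40.

0.40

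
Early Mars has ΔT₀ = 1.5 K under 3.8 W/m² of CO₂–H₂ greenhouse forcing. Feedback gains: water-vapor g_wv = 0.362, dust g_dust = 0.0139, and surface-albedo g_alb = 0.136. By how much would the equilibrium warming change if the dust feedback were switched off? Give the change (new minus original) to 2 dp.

Original: g = 0.5119, ΔT = 1.5/(1−0.5119) = 3.0731 K.
Without dust: g' = 0.498, ΔT' = 1.5/(1−0.498) = 2.9880 K.
Change = 2.9880 − 3.0731 = -0.09 K.

-0.09 K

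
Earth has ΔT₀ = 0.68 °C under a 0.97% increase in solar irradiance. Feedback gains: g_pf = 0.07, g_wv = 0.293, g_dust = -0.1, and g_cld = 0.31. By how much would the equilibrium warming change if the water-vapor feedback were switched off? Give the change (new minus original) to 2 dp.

Original: g = 0.573, ΔT = 0.68/(1−0.573) = 1.5925 °C.
Without water-vapor: g' = 0.28, ΔT' = 0.68/(1−0.28) = 0.9444 °C.
Change = 0.9444 − 1.5925 = -0.65 °C.

-0.65 °C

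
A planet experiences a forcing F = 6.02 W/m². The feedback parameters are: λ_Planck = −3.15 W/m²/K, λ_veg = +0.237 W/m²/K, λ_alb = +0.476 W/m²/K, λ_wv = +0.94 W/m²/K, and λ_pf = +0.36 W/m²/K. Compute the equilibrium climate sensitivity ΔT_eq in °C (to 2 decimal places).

Net feedback parameter λ = (−3.15) + (+0.237) + (+0.476) + (+0.94) + (+0.36) = -1.137 W/m²/K.
ΔT = −F/λ = −6.02/(-1.137) = 5.29 °C.

5.29 °C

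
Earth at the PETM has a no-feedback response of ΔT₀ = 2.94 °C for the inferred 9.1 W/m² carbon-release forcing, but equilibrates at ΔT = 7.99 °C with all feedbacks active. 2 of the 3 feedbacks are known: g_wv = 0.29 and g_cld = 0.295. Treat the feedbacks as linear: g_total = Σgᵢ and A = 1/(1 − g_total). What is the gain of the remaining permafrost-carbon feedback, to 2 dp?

0.05

Amplification A = ΔT/ΔT₀ = 7.99/2.94 = 2.718.
Total gain g = 1 − 1/A = 1 − 1/2.718 = 0.6321.
Known gains sum to 0.29 + 0.295 = 0.585.
g_pf = 0.6321 − 0.585 = 0.05.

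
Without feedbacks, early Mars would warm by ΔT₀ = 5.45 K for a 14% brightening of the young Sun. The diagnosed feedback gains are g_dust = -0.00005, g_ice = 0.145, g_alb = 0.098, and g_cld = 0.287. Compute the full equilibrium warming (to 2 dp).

Total gain g = -0.00005 + 0.145 + 0.098 + 0.287 = 0.52995.
Amplification A = 1/(1 − 0.52995) = 2.127.
ΔT = 5.45 × 2.127 = 11.59 K.

11.59 K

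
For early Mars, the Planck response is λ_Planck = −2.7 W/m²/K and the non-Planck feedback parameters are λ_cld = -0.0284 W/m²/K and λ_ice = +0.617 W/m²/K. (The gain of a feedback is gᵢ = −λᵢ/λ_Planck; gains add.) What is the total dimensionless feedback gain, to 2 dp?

Convert to gains: g_cld = -0.0284/2.7 = -0.01052; g_ice = 0.617/2.7 = 0.2285.
Total gain g = 0.21798.

0.22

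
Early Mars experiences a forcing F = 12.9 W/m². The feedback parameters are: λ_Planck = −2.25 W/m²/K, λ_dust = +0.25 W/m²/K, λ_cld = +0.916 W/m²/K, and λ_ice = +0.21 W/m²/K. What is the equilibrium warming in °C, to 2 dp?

Net feedback parameter λ = (−2.25) + (+0.25) + (+0.916) + (+0.21) = -0.874 W/m²/K.
ΔT = −F/λ = −12.9/(-0.874) = 14.76 °C.

14.76 °C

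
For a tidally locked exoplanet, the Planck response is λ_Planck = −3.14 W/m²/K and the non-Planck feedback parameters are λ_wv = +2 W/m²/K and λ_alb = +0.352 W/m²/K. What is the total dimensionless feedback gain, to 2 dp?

0.75

Convert to gains: g_wv = 2/3.14 = 0.6369; g_alb = 0.352/3.14 = 0.1121.
Total gain g = 0.749.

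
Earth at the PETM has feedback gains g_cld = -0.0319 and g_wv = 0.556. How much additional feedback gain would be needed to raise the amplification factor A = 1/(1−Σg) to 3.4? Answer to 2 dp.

0.18

Current total gain = 0.5241.
Target gain for A = 3.4: g* = 1 − 1/3.4 = 0.7059.
Additional gain needed = 0.7059 − 0.5241 = 0.18.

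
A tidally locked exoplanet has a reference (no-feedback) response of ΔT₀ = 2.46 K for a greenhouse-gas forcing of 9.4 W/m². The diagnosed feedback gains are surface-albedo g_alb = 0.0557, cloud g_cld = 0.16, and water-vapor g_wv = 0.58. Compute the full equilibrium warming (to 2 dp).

12.04 K

Total gain g = 0.0557 + 0.16 + 0.58 = 0.7957.
Amplification A = 1/(1 − 0.7957) = 4.895.
ΔT = 2.46 × 4.895 = 12.04 K.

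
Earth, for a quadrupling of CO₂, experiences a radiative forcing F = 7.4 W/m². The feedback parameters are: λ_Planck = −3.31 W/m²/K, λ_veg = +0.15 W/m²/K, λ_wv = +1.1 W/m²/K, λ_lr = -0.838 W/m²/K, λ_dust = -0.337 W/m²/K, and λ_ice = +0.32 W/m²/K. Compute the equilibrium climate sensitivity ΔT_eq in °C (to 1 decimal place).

2.5 °C

Net feedback parameter λ = (−3.31) + (+0.15) + (+1.1) + (-0.838) + (-0.337) + (+0.32) = -2.915 W/m²/K.
ΔT = −F/λ = −7.4/(-2.915) = 2.5 °C.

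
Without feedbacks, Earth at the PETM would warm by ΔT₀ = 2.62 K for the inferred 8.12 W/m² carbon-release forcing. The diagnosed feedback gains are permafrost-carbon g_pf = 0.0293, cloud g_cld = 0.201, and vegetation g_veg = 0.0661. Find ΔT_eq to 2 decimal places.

Total gain g = 0.0293 + 0.201 + 0.0661 = 0.2964.
Amplification A = 1/(1 − 0.2964) = 1.421.
ΔT = 2.62 × 1.421 = 3.72 K.

3.72 K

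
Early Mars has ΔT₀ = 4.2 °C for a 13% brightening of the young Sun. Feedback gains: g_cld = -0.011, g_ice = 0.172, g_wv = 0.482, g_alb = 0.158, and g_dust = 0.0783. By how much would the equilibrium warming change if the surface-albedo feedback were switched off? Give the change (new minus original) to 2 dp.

-19.73 °C

Original: g = 0.8793, ΔT = 4.2/(1−0.8793) = 34.7970 °C.
Without surface-albedo: g' = 0.7213, ΔT' = 4.2/(1−0.7213) = 15.0700 °C.
Change = 15.0700 − 34.7970 = -19.73 °C.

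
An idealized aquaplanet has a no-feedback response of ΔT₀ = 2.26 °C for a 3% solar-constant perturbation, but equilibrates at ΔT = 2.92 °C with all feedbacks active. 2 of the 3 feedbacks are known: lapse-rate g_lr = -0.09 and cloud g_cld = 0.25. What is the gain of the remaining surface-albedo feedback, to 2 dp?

0.07

Amplification A = ΔT/ΔT₀ = 2.92/2.26 = 1.292.
Total gain g = 1 − 1/A = 1 − 1/1.292 = 0.226.
Known gains sum to -0.09 + 0.25 = 0.16.
g_alb = 0.226 − 0.16 = 0.07.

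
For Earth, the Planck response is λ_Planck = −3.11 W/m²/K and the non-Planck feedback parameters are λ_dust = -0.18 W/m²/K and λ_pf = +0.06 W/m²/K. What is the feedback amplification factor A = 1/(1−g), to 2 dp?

0.96

Convert to gains: g_dust = -0.18/3.11 = -0.05788; g_pf = 0.06/3.11 = 0.01929.
Total gain g = -0.03859.
A = 1/(1 + 0.03859) = 0.96.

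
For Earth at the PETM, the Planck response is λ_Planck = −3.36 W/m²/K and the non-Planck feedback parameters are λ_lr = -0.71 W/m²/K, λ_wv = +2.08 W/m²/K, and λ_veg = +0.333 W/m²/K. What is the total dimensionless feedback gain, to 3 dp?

0.507

Convert to gains: g_lr = -0.71/3.36 = -0.2113; g_wv = 2.08/3.36 = 0.619; g_veg = 0.333/3.36 = 0.09911.
Total gain g = 0.50681.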